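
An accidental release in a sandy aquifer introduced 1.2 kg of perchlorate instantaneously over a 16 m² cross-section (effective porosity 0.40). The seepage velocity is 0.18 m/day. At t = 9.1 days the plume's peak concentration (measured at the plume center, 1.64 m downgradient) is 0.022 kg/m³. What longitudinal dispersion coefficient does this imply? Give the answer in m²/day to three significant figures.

0.635 m²/day

At the plume center C_max = M/(n_e·A·√(4πDt)), so D = M²/(4πt·(n_e·A·C_max)²).
n_e·A·C_max = 0.40 × 16 × 0.022 = 0.1408 kg/m.
D = 1.2²/(4π × 9.1 × 0.1408²) = 0.635 m²/day.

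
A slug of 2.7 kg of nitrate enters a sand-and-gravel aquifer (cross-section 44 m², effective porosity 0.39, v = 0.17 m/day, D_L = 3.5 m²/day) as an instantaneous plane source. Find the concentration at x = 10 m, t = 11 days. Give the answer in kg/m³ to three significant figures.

For an instantaneous plane source, C(x,t) = M/(n_e·A·√(4πDt)) · exp(−(x−vt)²/(4Dt)), with n_e·A the pore (flow) area.
Plume center vt = 0.17 × 11 = 1.87 m, so the well at 10 m is 8.13 m downgradient of the peak.
√(4πDt) = 22.00 m, giving peak height M/(n_e·A·√(4πDt)) = 2.7/(0.39 × 44 × 22.00) = 0.007152 kg/m³.
(x−vt)²/(4Dt) = (8.13)²/(4 × 3.5 × 11) = 0.4292; exp(−0.4292) = 0.6510.
C = 0.007152 × 0.6510 = 0.00466 kg/m³.

0.00466 kg/m³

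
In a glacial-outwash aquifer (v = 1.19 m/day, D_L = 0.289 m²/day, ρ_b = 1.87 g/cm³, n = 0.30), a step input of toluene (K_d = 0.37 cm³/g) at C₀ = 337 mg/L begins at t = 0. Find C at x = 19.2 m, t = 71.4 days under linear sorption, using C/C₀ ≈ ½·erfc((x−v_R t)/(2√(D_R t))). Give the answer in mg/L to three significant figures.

Retardation factor R = 1 + ρ_b·K_d/n = 1 + 1.87 × 0.37/0.30 = 3.306.
Sorption retards both mechanisms: v_R = v/R = 0.3600 m/day, D_R = D/R = 0.08742 m²/day.
v_R·t = 0.3600 × 71.4 = 25.704 m; 2√(D_R t) = 4.997 m; argument = (19.2 − 25.704)/4.997 = -1.302.
C = C₀ × ½·erfc(-1.302) = 337 × 0.9672 = 326 mg/L.

326 mg/L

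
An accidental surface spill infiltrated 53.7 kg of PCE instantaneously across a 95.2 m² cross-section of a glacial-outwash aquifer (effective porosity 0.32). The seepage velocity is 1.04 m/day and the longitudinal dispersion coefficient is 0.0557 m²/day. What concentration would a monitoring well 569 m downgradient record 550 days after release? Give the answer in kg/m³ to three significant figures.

For an instantaneous plane source, C(x,t) = M/(n_e·A·√(4πDt)) · exp(−(x−vt)²/(4Dt)), with n_e·A the pore (flow) area.
Plume center vt = 1.04 × 550 = 572 m, so the well at 569 m is 3 m upgradient of the peak.
√(4πDt) = 19.62 m, giving peak height M/(n_e·A·√(4πDt)) = 53.7/(0.32 × 95.2 × 19.62) = 0.08984 kg/m³.
(x−vt)²/(4Dt) = (-3)²/(4 × 0.0557 × 550) = 0.07345; exp(−0.07345) = 0.9292.
C = 0.08984 × 0.9292 = 0.0835 kg/m³.

0.0835 kg/m³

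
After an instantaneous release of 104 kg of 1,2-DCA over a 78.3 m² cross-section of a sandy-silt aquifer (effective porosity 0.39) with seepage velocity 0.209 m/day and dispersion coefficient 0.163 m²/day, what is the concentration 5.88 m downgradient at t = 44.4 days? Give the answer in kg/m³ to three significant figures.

0.240 kg/m³

For an instantaneous plane source, C(x,t) = M/(n_e·A·√(4πDt)) · exp(−(x−vt)²/(4Dt)), with n_e·A the pore (flow) area.
Plume center vt = 0.209 × 44.4 = 9.2796 m, so the well at 5.88 m is 3.3996 m upgradient of the peak.
√(4πDt) = 9.537 m, giving peak height M/(n_e·A·√(4πDt)) = 104/(0.39 × 78.3 × 9.537) = 0.3571 kg/m³.
(x−vt)²/(4Dt) = (-3.3996)²/(4 × 0.163 × 44.4) = 0.3992; exp(−0.3992) = 0.6709.
C = 0.3571 × 0.6709 = 0.240 kg/m³.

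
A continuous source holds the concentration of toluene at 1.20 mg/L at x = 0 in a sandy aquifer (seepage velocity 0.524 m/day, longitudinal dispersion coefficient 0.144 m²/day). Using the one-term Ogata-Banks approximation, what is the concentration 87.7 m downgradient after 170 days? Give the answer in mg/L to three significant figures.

0.694 mg/L

For a continuous step input, C/C₀ ≈ ½·erfc((x−vt)/(2√(Dt))).
vt = 0.524 × 170 = 89.08 m and 2√(Dt) = 2√(0.144 × 170) = 9.895 m.
Argument (x−vt)/(2√(Dt)) = (87.7 − 89.08)/9.895 = -0.1395; ½·erfc(-0.1395) = 0.5782.
C = 1.20 × 0.5782 = 0.694 mg/L.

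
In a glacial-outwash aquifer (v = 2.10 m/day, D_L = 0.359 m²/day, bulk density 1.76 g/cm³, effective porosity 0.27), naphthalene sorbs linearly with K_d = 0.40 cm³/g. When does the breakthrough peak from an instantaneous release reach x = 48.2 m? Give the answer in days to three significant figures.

82.5 days

Retardation factor R = 1 + ρ_b·K_d/n = 1 + 1.76 × 0.40/0.27 = 3.607.
Sorption retards both mechanisms: v_R = v/R = 0.5822 m/day, D_R = D/R = 0.09953 m²/day.
Peak time from v_R²t² + 2D_R t − x² = 0: t = (√(D_R² + v_R²x²) − D_R)/v_R².
√(D_R² + v_R²x²) = √(0.09953² + 0.5822² × 48.2²) = 28.06; v_R² = 0.3390.
t = (28.06 − 0.09953)/0.3390 = 82.5 days.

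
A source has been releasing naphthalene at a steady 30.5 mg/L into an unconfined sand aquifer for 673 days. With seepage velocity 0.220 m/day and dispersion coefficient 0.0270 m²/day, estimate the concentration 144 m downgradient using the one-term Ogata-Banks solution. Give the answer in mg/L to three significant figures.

22.9 mg/L

For a continuous step input, C/C₀ ≈ ½·erfc((x−vt)/(2√(Dt))).
vt = 0.220 × 673 = 148.06 m and 2√(Dt) = 2√(0.0270 × 673) = 8.525 m.
Argument (x−vt)/(2√(Dt)) = (144 − 148.06)/8.525 = -0.4762; ½·erfc(-0.4762) = 0.7497.
C = 30.5 × 0.7497 = 22.9 mg/L.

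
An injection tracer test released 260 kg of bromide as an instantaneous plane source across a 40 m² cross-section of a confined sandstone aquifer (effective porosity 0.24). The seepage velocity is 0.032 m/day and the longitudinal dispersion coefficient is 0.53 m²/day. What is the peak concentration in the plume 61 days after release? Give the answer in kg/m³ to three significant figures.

The peak of an instantaneous 1D plume sits at x = vt; there the Gaussian factor is 1 and C_max = M/(n_e·A·√(4πDt)), where n_e·A is the pore area the mass is dissolved in.
√(4πDt) = √(4π × 0.53 × 61) = 20.16 m, so C_max = 260/(0.24 × 40 × 20.16) = 1.34 kg/m³.

1.34 kg/m³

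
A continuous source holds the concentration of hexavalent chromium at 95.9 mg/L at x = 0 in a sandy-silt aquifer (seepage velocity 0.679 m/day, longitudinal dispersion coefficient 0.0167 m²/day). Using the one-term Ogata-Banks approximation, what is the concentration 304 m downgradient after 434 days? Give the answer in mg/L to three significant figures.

0.692 mg/L

For a continuous step input, C/C₀ ≈ ½·erfc((x−vt)/(2√(Dt))).
vt = 0.679 × 434 = 294.686 m and 2√(Dt) = 2√(0.0167 × 434) = 5.384 m.
Argument (x−vt)/(2√(Dt)) = (304 − 294.686)/5.384 = 1.730; ½·erfc(1.730) = 0.007211.
C = 95.9 × 0.007211 = 0.692 mg/L.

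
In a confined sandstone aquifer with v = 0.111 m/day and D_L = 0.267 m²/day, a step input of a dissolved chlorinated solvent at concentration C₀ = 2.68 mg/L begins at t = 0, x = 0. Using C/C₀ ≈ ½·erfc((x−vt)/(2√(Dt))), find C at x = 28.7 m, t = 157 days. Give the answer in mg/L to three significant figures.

For a continuous step input, C/C₀ ≈ ½·erfc((x−vt)/(2√(Dt))).
vt = 0.111 × 157 = 17.427 m and 2√(Dt) = 2√(0.267 × 157) = 12.95 m.
Argument (x−vt)/(2√(Dt)) = (28.7 − 17.427)/12.95 = 0.8705; ½·erfc(0.8705) = 0.1091.
C = 2.68 × 0.1091 = 0.292 mg/L.

0.292 mg/L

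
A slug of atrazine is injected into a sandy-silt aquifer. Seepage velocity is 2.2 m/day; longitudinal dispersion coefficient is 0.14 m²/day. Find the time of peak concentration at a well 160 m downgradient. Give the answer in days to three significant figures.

For the 1D instantaneous-source solution, setting ∂C/∂t = 0 at fixed x gives v²t² + 2Dt − x² = 0, so t = (√(D² + v²x²) − D)/v².
√(D² + v²x²) = √(0.14² + 2.2² × 160²) = 352.0; v² = 4.84.
t = (352.0 − 0.14)/4.84 = 72.7 days (vs. the pure-advection estimate x/v = 72.7 d).

72.7 days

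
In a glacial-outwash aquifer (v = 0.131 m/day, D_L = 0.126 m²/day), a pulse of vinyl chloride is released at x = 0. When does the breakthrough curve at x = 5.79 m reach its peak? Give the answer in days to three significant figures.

37.5 days

For the 1D instantaneous-source solution, setting ∂C/∂t = 0 at fixed x gives v²t² + 2Dt − x² = 0, so t = (√(D² + v²x²) − D)/v².
√(D² + v²x²) = √(0.126² + 0.131² × 5.79²) = 0.7689; v² = 0.017161.
t = (0.7689 − 0.126)/0.017161 = 37.5 days (vs. the pure-advection estimate x/v = 44.2 d).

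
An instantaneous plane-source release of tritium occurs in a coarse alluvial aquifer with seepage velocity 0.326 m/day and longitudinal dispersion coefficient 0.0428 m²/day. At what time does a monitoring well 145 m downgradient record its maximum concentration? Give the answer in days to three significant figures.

For the 1D instantaneous-source solution, setting ∂C/∂t = 0 at fixed x gives v²t² + 2Dt − x² = 0, so t = (√(D² + v²x²) − D)/v².
√(D² + v²x²) = √(0.0428² + 0.326² × 145²) = 47.27; v² = 0.106276.
t = (47.27 − 0.0428)/0.106276 = 444 days (vs. the pure-advection estimate x/v = 445 d).

444 days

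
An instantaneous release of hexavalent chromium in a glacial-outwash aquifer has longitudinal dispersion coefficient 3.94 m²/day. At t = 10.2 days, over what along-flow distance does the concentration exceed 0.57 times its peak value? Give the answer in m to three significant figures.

The plume is Gaussian with σ = √(2Dt) = √(2 × 3.94 × 10.2) = 8.965 m.
C/C_peak = exp(−Δx²/(2σ²)) = 0.57 ⇒ Δx = σ·√(−2 ln 0.57) = 8.965 × 1.060 = 9.503 m.
Width = 2Δx = 19.0 m.

19.0 m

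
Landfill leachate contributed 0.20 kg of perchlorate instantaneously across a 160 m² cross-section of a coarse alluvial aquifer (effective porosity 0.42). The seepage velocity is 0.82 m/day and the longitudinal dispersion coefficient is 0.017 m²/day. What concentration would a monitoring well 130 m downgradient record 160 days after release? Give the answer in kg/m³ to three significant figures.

For an instantaneous plane source, C(x,t) = M/(n_e·A·√(4πDt)) · exp(−(x−vt)²/(4Dt)), with n_e·A the pore (flow) area.
Plume center vt = 0.82 × 160 = 131.2 m, so the well at 130 m is 1.2 m upgradient of the peak.
√(4πDt) = 5.846 m, giving peak height M/(n_e·A·√(4πDt)) = 0.20/(0.42 × 160 × 5.846) = 0.0005091 kg/m³.
(x−vt)²/(4Dt) = (-1.2)²/(4 × 0.017 × 160) = 0.1324; exp(−0.1324) = 0.8760.
C = 0.0005091 × 0.8760 = 0.000446 kg/m³.

0.000446 kg/m³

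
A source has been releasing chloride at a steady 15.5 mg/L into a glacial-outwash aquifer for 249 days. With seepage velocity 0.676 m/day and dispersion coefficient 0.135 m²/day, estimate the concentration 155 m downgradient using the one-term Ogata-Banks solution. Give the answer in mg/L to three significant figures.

For a continuous step input, C/C₀ ≈ ½·erfc((x−vt)/(2√(Dt))).
vt = 0.676 × 249 = 168.324 m and 2√(Dt) = 2√(0.135 × 249) = 11.60 m.
Argument (x−vt)/(2√(Dt)) = (155 − 168.324)/11.60 = -1.149; ½·erfc(-1.149) = 0.9479.
C = 15.5 × 0.9479 = 14.7 mg/L.

14.7 mg/L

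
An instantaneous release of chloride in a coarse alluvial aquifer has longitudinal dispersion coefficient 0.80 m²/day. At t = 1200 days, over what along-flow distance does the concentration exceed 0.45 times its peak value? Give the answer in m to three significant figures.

111 m

The plume is Gaussian with σ = √(2Dt) = √(2 × 0.80 × 1200) = 43.82 m.
C/C_peak = exp(−Δx²/(2σ²)) = 0.45 ⇒ Δx = σ·√(−2 ln 0.45) = 43.82 × 1.264 = 55.39 m.
Width = 2Δx = 111 m.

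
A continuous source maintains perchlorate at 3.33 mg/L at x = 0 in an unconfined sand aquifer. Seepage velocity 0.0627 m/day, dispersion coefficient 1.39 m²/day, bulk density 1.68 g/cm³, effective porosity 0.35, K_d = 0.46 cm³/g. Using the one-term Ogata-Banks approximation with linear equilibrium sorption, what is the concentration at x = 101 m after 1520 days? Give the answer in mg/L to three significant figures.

Retardation factor R = 1 + ρ_b·K_d/n = 1 + 1.68 × 0.46/0.35 = 3.208.
Sorption retards both mechanisms: v_R = v/R = 0.01954 m/day, D_R = D/R = 0.4333 m²/day.
v_R·t = 0.01954 × 1520 = 29.7008 m; 2√(D_R t) = 51.33 m; argument = (101 − 29.7008)/51.33 = 1.389.
C = C₀ × ½·erfc(1.389) = 3.33 × 0.02475 = 0.0824 mg/L.

0.0824 mg/L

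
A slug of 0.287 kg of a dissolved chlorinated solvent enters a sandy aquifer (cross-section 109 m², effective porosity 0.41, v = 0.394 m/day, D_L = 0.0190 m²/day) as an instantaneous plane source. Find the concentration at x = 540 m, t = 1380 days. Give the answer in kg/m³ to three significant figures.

0.000310 kg/m³

For an instantaneous plane source, C(x,t) = M/(n_e·A·√(4πDt)) · exp(−(x−vt)²/(4Dt)), with n_e·A the pore (flow) area.
Plume center vt = 0.394 × 1380 = 543.72 m, so the well at 540 m is 3.72 m upgradient of the peak.
√(4πDt) = 18.15 m, giving peak height M/(n_e·A·√(4πDt)) = 0.287/(0.41 × 109 × 18.15) = 0.0003538 kg/m³.
(x−vt)²/(4Dt) = (-3.72)²/(4 × 0.0190 × 1380) = 0.1319; exp(−0.1319) = 0.8764.
C = 0.0003538 × 0.8764 = 0.000310 kg/m³.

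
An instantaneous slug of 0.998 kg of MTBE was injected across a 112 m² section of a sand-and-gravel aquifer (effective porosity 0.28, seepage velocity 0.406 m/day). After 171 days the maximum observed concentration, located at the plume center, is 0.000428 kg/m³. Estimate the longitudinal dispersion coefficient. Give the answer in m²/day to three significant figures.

At the plume center C_max = M/(n_e·A·√(4πDt)), so D = M²/(4πt·(n_e·A·C_max)²).
n_e·A·C_max = 0.28 × 112 × 0.000428 = 0.01342 kg/m.
D = 0.998²/(4π × 171 × 0.01342²) = 2.57 m²/day.

2.57 m²/day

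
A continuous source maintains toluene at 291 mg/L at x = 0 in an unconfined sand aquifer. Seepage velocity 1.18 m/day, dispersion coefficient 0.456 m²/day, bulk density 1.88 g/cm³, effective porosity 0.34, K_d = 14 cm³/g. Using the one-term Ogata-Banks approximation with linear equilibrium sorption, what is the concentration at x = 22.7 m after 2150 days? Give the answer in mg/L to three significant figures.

Retardation factor R = 1 + ρ_b·K_d/n = 1 + 1.88 × 14/0.34 = 78.41.
Sorption retards both mechanisms: v_R = v/R = 0.01505 m/day, D_R = D/R = 0.005816 m²/day.
v_R·t = 0.01505 × 2150 = 32.3575 m; 2√(D_R t) = 7.072 m; argument = (22.7 − 32.3575)/7.072 = -1.366.
C = C₀ × ½·erfc(-1.366) = 291 × 0.9733 = 283 mg/L.

283 mg/L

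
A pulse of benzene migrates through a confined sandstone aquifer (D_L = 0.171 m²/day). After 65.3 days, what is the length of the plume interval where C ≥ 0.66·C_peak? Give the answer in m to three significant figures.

8.62 m

The plume is Gaussian with σ = √(2Dt) = √(2 × 0.171 × 65.3) = 4.726 m.
C/C_peak = exp(−Δx²/(2σ²)) = 0.66 ⇒ Δx = σ·√(−2 ln 0.66) = 4.726 × 0.9116 = 4.308 m.
Width = 2Δx = 8.62 m.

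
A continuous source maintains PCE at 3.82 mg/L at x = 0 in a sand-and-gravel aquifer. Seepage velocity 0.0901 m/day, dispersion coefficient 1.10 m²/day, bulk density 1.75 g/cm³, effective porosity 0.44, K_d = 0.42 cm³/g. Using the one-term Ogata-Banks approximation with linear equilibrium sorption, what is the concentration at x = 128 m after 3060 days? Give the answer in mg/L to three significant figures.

Retardation factor R = 1 + ρ_b·K_d/n = 1 + 1.75 × 0.42/0.44 = 2.670.
Sorption retards both mechanisms: v_R = v/R = 0.03375 m/day, D_R = D/R = 0.4120 m²/day.
v_R·t = 0.03375 × 3060 = 103.275 m; 2√(D_R t) = 71.01 m; argument = (128 − 103.275)/71.01 = 0.3482.
C = C₀ × ½·erfc(0.3482) = 3.82 × 0.3112 = 1.19 mg/L.

1.19 mg/L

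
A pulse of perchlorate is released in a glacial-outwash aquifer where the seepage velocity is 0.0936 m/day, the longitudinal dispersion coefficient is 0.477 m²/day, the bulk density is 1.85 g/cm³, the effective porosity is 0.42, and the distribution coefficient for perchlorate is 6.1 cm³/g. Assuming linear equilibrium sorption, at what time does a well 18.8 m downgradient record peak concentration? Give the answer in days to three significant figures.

4280 days

Retardation factor R = 1 + ρ_b·K_d/n = 1 + 1.85 × 6.1/0.42 = 27.87.
Sorption retards both mechanisms: v_R = v/R = 0.003358 m/day, D_R = D/R = 0.01712 m²/day.
Peak time from v_R²t² + 2D_R t − x² = 0: t = (√(D_R² + v_R²x²) − D_R)/v_R².
√(D_R² + v_R²x²) = √(0.01712² + 0.003358² × 18.8²) = 0.06541; v_R² = 1.128e-05.
t = (0.06541 − 0.01712)/1.128e-05 = 4280 days.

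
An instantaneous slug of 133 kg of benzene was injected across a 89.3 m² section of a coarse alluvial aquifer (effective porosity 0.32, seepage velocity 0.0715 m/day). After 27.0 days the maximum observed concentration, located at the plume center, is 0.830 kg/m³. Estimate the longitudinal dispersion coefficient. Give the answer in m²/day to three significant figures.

0.0927 m²/day

At the plume center C_max = M/(n_e·A·√(4πDt)), so D = M²/(4πt·(n_e·A·C_max)²).
n_e·A·C_max = 0.32 × 89.3 × 0.830 = 23.72 kg/m.
D = 133²/(4π × 27.0 × 23.72²) = 0.0927 m²/day.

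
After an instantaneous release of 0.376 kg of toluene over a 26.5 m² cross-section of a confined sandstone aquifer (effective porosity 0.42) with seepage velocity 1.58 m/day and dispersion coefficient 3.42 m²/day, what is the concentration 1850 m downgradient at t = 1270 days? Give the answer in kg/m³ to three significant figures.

For an instantaneous plane source, C(x,t) = M/(n_e·A·√(4πDt)) · exp(−(x−vt)²/(4Dt)), with n_e·A the pore (flow) area.
Plume center vt = 1.58 × 1270 = 2006.6 m, so the well at 1850 m is 156.6 m upgradient of the peak.
√(4πDt) = 233.6 m, giving peak height M/(n_e·A·√(4πDt)) = 0.376/(0.42 × 26.5 × 233.6) = 0.0001446 kg/m³.
(x−vt)²/(4Dt) = (-156.6)²/(4 × 3.42 × 1270) = 1.412; exp(−1.412) = 0.2437.
C = 0.0001446 × 0.2437 = 3.52e-05 kg/m³.

3.52e-05 kg/m³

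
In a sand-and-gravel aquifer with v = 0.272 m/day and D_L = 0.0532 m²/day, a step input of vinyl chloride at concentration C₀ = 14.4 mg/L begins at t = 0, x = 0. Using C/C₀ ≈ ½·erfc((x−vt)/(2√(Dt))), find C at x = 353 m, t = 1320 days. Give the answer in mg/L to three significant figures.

For a continuous step input, C/C₀ ≈ ½·erfc((x−vt)/(2√(Dt))).
vt = 0.272 × 1320 = 359.04 m and 2√(Dt) = 2√(0.0532 × 1320) = 16.76 m.
Argument (x−vt)/(2√(Dt)) = (353 − 359.04)/16.76 = -0.3604; ½·erfc(-0.3604) = 0.6949.
C = 14.4 × 0.6949 = 10.0 mg/L.

10.0 mg/L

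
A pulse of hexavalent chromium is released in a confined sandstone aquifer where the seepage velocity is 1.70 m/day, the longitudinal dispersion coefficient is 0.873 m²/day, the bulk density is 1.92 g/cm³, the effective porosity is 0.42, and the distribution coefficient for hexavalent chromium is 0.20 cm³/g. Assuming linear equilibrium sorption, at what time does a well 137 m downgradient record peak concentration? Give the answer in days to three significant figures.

154 days

Retardation factor R = 1 + ρ_b·K_d/n = 1 + 1.92 × 0.20/0.42 = 1.914.
Sorption retards both mechanisms: v_R = v/R = 0.8882 m/day, D_R = D/R = 0.4561 m²/day.
Peak time from v_R²t² + 2D_R t − x² = 0: t = (√(D_R² + v_R²x²) − D_R)/v_R².
√(D_R² + v_R²x²) = √(0.4561² + 0.8882² × 137²) = 121.7; v_R² = 0.7889.
t = (121.7 − 0.4561)/0.7889 = 154 days.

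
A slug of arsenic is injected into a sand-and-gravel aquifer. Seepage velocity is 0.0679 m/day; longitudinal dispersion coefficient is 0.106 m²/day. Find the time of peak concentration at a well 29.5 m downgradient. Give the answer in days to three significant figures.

For the 1D instantaneous-source solution, setting ∂C/∂t = 0 at fixed x gives v²t² + 2Dt − x² = 0, so t = (√(D² + v²x²) − D)/v².
√(D² + v²x²) = √(0.106² + 0.0679² × 29.5²) = 2.006; v² = 0.00461041.
t = (2.006 − 0.106)/0.00461041 = 412 days (vs. the pure-advection estimate x/v = 434 d).

412 days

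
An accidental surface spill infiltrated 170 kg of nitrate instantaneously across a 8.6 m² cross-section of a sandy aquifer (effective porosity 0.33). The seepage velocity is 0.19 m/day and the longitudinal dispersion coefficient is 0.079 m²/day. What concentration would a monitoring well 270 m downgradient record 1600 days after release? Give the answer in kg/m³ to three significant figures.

0.153 kg/m³

For an instantaneous plane source, C(x,t) = M/(n_e·A·√(4πDt)) · exp(−(x−vt)²/(4Dt)), with n_e·A the pore (flow) area.
Plume center vt = 0.19 × 1600 = 304 m, so the well at 270 m is 34 m upgradient of the peak.
√(4πDt) = 39.85 m, giving peak height M/(n_e·A·√(4πDt)) = 170/(0.33 × 8.6 × 39.85) = 1.503 kg/m³.
(x−vt)²/(4Dt) = (-34)²/(4 × 0.079 × 1600) = 2.286; exp(−2.286) = 0.1017.
C = 1.503 × 0.1017 = 0.153 kg/m³.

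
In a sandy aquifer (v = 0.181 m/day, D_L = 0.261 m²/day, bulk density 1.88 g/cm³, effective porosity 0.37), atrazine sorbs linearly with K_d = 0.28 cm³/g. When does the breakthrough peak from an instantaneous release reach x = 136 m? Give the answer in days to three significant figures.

Retardation factor R = 1 + ρ_b·K_d/n = 1 + 1.88 × 0.28/0.37 = 2.423.
Sorption retards both mechanisms: v_R = v/R = 0.07470 m/day, D_R = D/R = 0.1077 m²/day.
Peak time from v_R²t² + 2D_R t − x² = 0: t = (√(D_R² + v_R²x²) − D_R)/v_R².
√(D_R² + v_R²x²) = √(0.1077² + 0.07470² × 136²) = 10.16; v_R² = 0.005580.
t = (10.16 − 0.1077)/0.005580 = 1800 days.

1800 days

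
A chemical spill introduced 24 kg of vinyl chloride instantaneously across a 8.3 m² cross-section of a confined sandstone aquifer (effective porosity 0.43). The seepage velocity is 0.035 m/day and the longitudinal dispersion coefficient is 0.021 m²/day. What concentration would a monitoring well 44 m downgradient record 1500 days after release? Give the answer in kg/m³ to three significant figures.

For an instantaneous plane source, C(x,t) = M/(n_e·A·√(4πDt)) · exp(−(x−vt)²/(4Dt)), with n_e·A the pore (flow) area.
Plume center vt = 0.035 × 1500 = 52.5 m, so the well at 44 m is 8.5 m upgradient of the peak.
√(4πDt) = 19.90 m, giving peak height M/(n_e·A·√(4πDt)) = 24/(0.43 × 8.3 × 19.90) = 0.3379 kg/m³.
(x−vt)²/(4Dt) = (-8.5)²/(4 × 0.021 × 1500) = 0.5734; exp(−0.5734) = 0.5636.
C = 0.3379 × 0.5636 = 0.190 kg/m³.

0.190 kg/m³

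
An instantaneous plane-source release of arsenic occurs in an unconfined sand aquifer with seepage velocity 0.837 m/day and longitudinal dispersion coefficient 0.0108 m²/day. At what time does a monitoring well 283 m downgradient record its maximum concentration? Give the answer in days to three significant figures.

338 days

For the 1D instantaneous-source solution, setting ∂C/∂t = 0 at fixed x gives v²t² + 2Dt − x² = 0, so t = (√(D² + v²x²) − D)/v².
√(D² + v²x²) = √(0.0108² + 0.837² × 283²) = 236.9; v² = 0.700569.
t = (236.9 − 0.0108)/0.700569 = 338 days (vs. the pure-advection estimate x/v = 338 d).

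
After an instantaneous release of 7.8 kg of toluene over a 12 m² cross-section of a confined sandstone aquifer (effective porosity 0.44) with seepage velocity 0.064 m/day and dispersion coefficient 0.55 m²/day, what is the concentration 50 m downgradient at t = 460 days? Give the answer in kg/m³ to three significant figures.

0.0173 kg/m³

For an instantaneous plane source, C(x,t) = M/(n_e·A·√(4πDt)) · exp(−(x−vt)²/(4Dt)), with n_e·A the pore (flow) area.
Plume center vt = 0.064 × 460 = 29.44 m, so the well at 50 m is 20.56 m downgradient of the peak.
√(4πDt) = 56.39 m, giving peak height M/(n_e·A·√(4πDt)) = 7.8/(0.44 × 12 × 56.39) = 0.02620 kg/m³.
(x−vt)²/(4Dt) = (20.56)²/(4 × 0.55 × 460) = 0.4177; exp(−0.4177) = 0.6586.
C = 0.02620 × 0.6586 = 0.0173 kg/m³.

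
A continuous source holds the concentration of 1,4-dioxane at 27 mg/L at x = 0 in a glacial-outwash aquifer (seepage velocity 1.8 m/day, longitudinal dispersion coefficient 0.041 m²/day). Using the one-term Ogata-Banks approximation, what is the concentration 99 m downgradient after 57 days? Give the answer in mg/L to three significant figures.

25.7 mg/L

For a continuous step input, C/C₀ ≈ ½·erfc((x−vt)/(2√(Dt))).
vt = 1.8 × 57 = 102.6 m and 2√(Dt) = 2√(0.041 × 57) = 3.057 m.
Argument (x−vt)/(2√(Dt)) = (99 − 102.6)/3.057 = -1.178; ½·erfc(-1.178) = 0.9521.
C = 27 × 0.9521 = 25.7 mg/L.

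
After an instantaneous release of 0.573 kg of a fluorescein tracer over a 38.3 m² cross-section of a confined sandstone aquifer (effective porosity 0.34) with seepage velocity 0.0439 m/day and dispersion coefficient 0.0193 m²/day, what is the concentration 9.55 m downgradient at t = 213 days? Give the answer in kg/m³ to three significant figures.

For an instantaneous plane source, C(x,t) = M/(n_e·A·√(4πDt)) · exp(−(x−vt)²/(4Dt)), with n_e·A the pore (flow) area.
Plume center vt = 0.0439 × 213 = 9.3507 m, so the well at 9.55 m is 0.1993 m downgradient of the peak.
√(4πDt) = 7.187 m, giving peak height M/(n_e·A·√(4πDt)) = 0.573/(0.34 × 38.3 × 7.187) = 0.006123 kg/m³.
(x−vt)²/(4Dt) = (0.1993)²/(4 × 0.0193 × 213) = 0.002416; exp(−0.002416) = 0.9976.
C = 0.006123 × 0.9976 = 0.00611 kg/m³.

0.00611 kg/m³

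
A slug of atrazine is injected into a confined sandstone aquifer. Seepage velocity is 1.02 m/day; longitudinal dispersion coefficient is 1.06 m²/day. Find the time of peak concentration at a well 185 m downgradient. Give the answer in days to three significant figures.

For the 1D instantaneous-source solution, setting ∂C/∂t = 0 at fixed x gives v²t² + 2Dt − x² = 0, so t = (√(D² + v²x²) − D)/v².
√(D² + v²x²) = √(1.06² + 1.02² × 185²) = 188.7; v² = 1.0404.
t = (188.7 − 1.06)/1.0404 = 180 days (vs. the pure-advection estimate x/v = 181 d).

180 days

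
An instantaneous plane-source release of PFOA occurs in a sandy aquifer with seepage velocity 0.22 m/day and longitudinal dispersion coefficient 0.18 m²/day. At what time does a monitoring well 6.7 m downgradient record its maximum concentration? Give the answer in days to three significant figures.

27.0 days

For the 1D instantaneous-source solution, setting ∂C/∂t = 0 at fixed x gives v²t² + 2Dt − x² = 0, so t = (√(D² + v²x²) − D)/v².
√(D² + v²x²) = √(0.18² + 0.22² × 6.7²) = 1.485; v² = 0.0484.
t = (1.485 − 0.18)/0.0484 = 27.0 days (vs. the pure-advection estimate x/v = 30.5 d).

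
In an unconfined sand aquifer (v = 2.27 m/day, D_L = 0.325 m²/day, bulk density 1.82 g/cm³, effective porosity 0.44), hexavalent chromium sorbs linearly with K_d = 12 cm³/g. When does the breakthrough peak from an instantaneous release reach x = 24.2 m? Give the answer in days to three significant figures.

537 days

Retardation factor R = 1 + ρ_b·K_d/n = 1 + 1.82 × 12/0.44 = 50.64.
Sorption retards both mechanisms: v_R = v/R = 0.04483 m/day, D_R = D/R = 0.006418 m²/day.
Peak time from v_R²t² + 2D_R t − x² = 0: t = (√(D_R² + v_R²x²) − D_R)/v_R².
√(D_R² + v_R²x²) = √(0.006418² + 0.04483² × 24.2²) = 1.085; v_R² = 0.002010.
t = (1.085 − 0.006418)/0.002010 = 537 days.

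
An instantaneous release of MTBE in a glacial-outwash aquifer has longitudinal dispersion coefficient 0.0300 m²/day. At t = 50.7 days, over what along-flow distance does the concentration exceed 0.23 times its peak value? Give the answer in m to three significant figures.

5.98 m

The plume is Gaussian with σ = √(2Dt) = √(2 × 0.0300 × 50.7) = 1.744 m.
C/C_peak = exp(−Δx²/(2σ²)) = 0.23 ⇒ Δx = σ·√(−2 ln 0.23) = 1.744 × 1.714 = 2.989 m.
Width = 2Δx = 5.98 m.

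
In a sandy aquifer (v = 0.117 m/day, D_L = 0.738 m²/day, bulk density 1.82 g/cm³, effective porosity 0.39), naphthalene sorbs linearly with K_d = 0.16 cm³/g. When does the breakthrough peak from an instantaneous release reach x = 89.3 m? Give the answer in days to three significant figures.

1240 days

Retardation factor R = 1 + ρ_b·K_d/n = 1 + 1.82 × 0.16/0.39 = 1.747.
Sorption retards both mechanisms: v_R = v/R = 0.06697 m/day, D_R = D/R = 0.4224 m²/day.
Peak time from v_R²t² + 2D_R t − x² = 0: t = (√(D_R² + v_R²x²) − D_R)/v_R².
√(D_R² + v_R²x²) = √(0.4224² + 0.06697² × 89.3²) = 5.995; v_R² = 0.004485.
t = (5.995 − 0.4224)/0.004485 = 1240 days.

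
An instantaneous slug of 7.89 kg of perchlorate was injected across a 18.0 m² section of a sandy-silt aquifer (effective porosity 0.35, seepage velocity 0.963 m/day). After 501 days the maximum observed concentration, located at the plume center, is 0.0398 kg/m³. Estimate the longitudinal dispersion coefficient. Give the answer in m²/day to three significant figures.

0.157 m²/day

At the plume center C_max = M/(n_e·A·√(4πDt)), so D = M²/(4πt·(n_e·A·C_max)²).
n_e·A·C_max = 0.35 × 18.0 × 0.0398 = 0.2507 kg/m.
D = 7.89²/(4π × 501 × 0.2507²) = 0.157 m²/day.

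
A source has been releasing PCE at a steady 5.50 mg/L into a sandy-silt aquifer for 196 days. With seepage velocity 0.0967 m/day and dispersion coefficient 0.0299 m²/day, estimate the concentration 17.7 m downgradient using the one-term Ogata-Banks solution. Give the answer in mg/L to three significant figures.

3.54 mg/L

For a continuous step input, C/C₀ ≈ ½·erfc((x−vt)/(2√(Dt))).
vt = 0.0967 × 196 = 18.9532 m and 2√(Dt) = 2√(0.0299 × 196) = 4.842 m.
Argument (x−vt)/(2√(Dt)) = (17.7 − 18.9532)/4.842 = -0.2588; ½·erfc(-0.2588) = 0.6428.
C = 5.50 × 0.6428 = 3.54 mg/L.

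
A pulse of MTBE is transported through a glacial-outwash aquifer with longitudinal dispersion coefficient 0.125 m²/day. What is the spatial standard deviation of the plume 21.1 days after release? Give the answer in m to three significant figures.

2.30 m

Dispersive spreading gives a Gaussian with σ² = 2Dt; advection only shifts the center.
σ = √(2 × 0.125 × 21.1) = 2.30 m.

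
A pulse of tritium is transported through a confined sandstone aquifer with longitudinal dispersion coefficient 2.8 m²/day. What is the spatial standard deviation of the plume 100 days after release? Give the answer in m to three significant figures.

23.7 m

Dispersive spreading gives a Gaussian with σ² = 2Dt; advection only shifts the center.
σ = √(2 × 2.8 × 100) = 23.7 m.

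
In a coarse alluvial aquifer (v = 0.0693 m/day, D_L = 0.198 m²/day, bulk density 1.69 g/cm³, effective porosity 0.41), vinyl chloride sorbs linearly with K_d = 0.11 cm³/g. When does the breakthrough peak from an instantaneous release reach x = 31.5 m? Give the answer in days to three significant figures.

Retardation factor R = 1 + ρ_b·K_d/n = 1 + 1.69 × 0.11/0.41 = 1.453.
Sorption retards both mechanisms: v_R = v/R = 0.04769 m/day, D_R = D/R = 0.1363 m²/day.
Peak time from v_R²t² + 2D_R t − x² = 0: t = (√(D_R² + v_R²x²) − D_R)/v_R².
√(D_R² + v_R²x²) = √(0.1363² + 0.04769² × 31.5²) = 1.508; v_R² = 0.002274.
t = (1.508 − 0.1363)/0.002274 = 603 days.

603 days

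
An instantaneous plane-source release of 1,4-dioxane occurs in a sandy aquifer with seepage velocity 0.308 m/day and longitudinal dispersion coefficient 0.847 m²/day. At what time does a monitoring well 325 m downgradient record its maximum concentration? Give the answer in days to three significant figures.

For the 1D instantaneous-source solution, setting ∂C/∂t = 0 at fixed x gives v²t² + 2Dt − x² = 0, so t = (√(D² + v²x²) − D)/v².
√(D² + v²x²) = √(0.847² + 0.308² × 325²) = 100.1; v² = 0.094864.
t = (100.1 − 0.847)/0.094864 = 1050 days (vs. the pure-advection estimate x/v = 1060 d).

1050 days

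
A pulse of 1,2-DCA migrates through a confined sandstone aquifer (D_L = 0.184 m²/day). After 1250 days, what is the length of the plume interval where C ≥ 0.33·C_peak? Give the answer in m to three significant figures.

The plume is Gaussian with σ = √(2Dt) = √(2 × 0.184 × 1250) = 21.45 m.
C/C_peak = exp(−Δx²/(2σ²)) = 0.33 ⇒ Δx = σ·√(−2 ln 0.33) = 21.45 × 1.489 = 31.94 m.
Width = 2Δx = 63.9 m.

63.9 m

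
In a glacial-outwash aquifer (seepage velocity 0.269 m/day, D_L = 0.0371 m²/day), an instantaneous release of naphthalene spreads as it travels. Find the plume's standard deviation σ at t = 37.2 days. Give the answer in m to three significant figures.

Dispersive spreading gives a Gaussian with σ² = 2Dt; advection only shifts the center.
σ = √(2 × 0.0371 × 37.2) = 1.66 m.

1.66 m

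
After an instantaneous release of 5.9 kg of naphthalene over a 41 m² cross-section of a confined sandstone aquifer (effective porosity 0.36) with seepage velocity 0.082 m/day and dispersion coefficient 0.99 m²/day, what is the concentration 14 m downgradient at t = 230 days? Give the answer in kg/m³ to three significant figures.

0.00728 kg/m³

For an instantaneous plane source, C(x,t) = M/(n_e·A·√(4πDt)) · exp(−(x−vt)²/(4Dt)), with n_e·A the pore (flow) area.
Plume center vt = 0.082 × 230 = 18.86 m, so the well at 14 m is 4.86 m upgradient of the peak.
√(4πDt) = 53.49 m, giving peak height M/(n_e·A·√(4πDt)) = 5.9/(0.36 × 41 × 53.49) = 0.007473 kg/m³.
(x−vt)²/(4Dt) = (-4.86)²/(4 × 0.99 × 230) = 0.02593; exp(−0.02593) = 0.9744.
C = 0.007473 × 0.9744 = 0.00728 kg/m³.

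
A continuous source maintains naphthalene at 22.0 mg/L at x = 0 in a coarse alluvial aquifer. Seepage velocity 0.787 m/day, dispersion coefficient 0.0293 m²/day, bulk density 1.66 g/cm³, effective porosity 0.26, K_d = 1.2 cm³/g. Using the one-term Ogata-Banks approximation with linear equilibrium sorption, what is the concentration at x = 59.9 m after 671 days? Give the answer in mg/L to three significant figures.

Retardation factor R = 1 + ρ_b·K_d/n = 1 + 1.66 × 1.2/0.26 = 8.662.
Sorption retards both mechanisms: v_R = v/R = 0.09086 m/day, D_R = D/R = 0.003383 m²/day.
v_R·t = 0.09086 × 671 = 60.96706 m; 2√(D_R t) = 3.013 m; argument = (59.9 − 60.96706)/3.013 = -0.3542.
C = C₀ × ½·erfc(-0.3542) = 22.0 × 0.6918 = 15.2 mg/L.

15.2 mg/L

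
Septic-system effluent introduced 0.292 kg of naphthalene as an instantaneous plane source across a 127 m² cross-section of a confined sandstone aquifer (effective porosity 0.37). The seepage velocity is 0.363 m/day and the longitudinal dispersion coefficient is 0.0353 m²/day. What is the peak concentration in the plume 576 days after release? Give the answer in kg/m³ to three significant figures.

The peak of an instantaneous 1D plume sits at x = vt; there the Gaussian factor is 1 and C_max = M/(n_e·A·√(4πDt)), where n_e·A is the pore area the mass is dissolved in.
√(4πDt) = √(4π × 0.0353 × 576) = 15.98 m, so C_max = 0.292/(0.37 × 127 × 15.98) = 0.000389 kg/m³.

0.000389 kg/m³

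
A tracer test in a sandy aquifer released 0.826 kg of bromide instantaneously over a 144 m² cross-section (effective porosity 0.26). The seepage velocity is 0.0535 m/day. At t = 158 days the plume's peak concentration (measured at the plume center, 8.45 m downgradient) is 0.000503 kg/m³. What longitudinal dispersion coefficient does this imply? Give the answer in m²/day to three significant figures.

0.969 m²/day

At the plume center C_max = M/(n_e·A·√(4πDt)), so D = M²/(4πt·(n_e·A·C_max)²).
n_e·A·C_max = 0.26 × 144 × 0.000503 = 0.01883 kg/m.
D = 0.826²/(4π × 158 × 0.01883²) = 0.969 m²/day.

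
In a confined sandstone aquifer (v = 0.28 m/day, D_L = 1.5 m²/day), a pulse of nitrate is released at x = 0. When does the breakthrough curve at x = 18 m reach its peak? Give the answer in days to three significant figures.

47.9 days

For the 1D instantaneous-source solution, setting ∂C/∂t = 0 at fixed x gives v²t² + 2Dt − x² = 0, so t = (√(D² + v²x²) − D)/v².
√(D² + v²x²) = √(1.5² + 0.28² × 18²) = 5.258; v² = 0.0784.
t = (5.258 − 1.5)/0.0784 = 47.9 days (vs. the pure-advection estimate x/v = 64.3 d).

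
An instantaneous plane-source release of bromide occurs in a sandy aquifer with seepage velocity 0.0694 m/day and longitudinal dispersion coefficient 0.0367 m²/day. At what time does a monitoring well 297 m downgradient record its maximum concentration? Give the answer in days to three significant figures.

4270 days

For the 1D instantaneous-source solution, setting ∂C/∂t = 0 at fixed x gives v²t² + 2Dt − x² = 0, so t = (√(D² + v²x²) − D)/v².
√(D² + v²x²) = √(0.0367² + 0.0694² × 297²) = 20.61; v² = 0.00481636.
t = (20.61 − 0.0367)/0.00481636 = 4270 days (vs. the pure-advection estimate x/v = 4280 d).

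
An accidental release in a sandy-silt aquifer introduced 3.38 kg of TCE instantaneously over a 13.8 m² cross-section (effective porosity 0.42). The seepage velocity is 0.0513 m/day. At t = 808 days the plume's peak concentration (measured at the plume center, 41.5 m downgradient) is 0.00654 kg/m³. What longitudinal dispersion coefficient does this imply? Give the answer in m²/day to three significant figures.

At the plume center C_max = M/(n_e·A·√(4πDt)), so D = M²/(4πt·(n_e·A·C_max)²).
n_e·A·C_max = 0.42 × 13.8 × 0.00654 = 0.03791 kg/m.
D = 3.38²/(4π × 808 × 0.03791²) = 0.783 m²/day.

0.783 m²/day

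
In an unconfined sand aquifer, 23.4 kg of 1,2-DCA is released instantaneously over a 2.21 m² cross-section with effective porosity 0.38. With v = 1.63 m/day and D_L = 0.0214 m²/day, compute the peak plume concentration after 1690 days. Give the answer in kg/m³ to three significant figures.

The peak of an instantaneous 1D plume sits at x = vt; there the Gaussian factor is 1 and C_max = M/(n_e·A·√(4πDt)), where n_e·A is the pore area the mass is dissolved in.
√(4πDt) = √(4π × 0.0214 × 1690) = 21.32 m, so C_max = 23.4/(0.38 × 2.21 × 21.32) = 1.31 kg/m³.

1.31 kg/m³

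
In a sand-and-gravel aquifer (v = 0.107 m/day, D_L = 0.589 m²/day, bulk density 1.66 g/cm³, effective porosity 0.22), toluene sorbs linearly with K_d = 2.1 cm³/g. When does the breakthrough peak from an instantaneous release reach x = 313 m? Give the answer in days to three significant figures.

48400 days

Retardation factor R = 1 + ρ_b·K_d/n = 1 + 1.66 × 2.1/0.22 = 16.85.
Sorption retards both mechanisms: v_R = v/R = 0.006350 m/day, D_R = D/R = 0.03496 m²/day.
Peak time from v_R²t² + 2D_R t − x² = 0: t = (√(D_R² + v_R²x²) − D_R)/v_R².
√(D_R² + v_R²x²) = √(0.03496² + 0.006350² × 313²) = 1.988; v_R² = 4.032e-05.
t = (1.988 − 0.03496)/4.032e-05 = 48400 days.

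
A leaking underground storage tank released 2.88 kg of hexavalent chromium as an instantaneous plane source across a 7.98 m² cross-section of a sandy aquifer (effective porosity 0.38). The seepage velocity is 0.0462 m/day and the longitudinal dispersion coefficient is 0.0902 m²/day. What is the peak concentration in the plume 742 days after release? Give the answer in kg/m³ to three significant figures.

The peak of an instantaneous 1D plume sits at x = vt; there the Gaussian factor is 1 and C_max = M/(n_e·A·√(4πDt)), where n_e·A is the pore area the mass is dissolved in.
√(4πDt) = √(4π × 0.0902 × 742) = 29.00 m, so C_max = 2.88/(0.38 × 7.98 × 29.00) = 0.0327 kg/m³.

0.0327 kg/m³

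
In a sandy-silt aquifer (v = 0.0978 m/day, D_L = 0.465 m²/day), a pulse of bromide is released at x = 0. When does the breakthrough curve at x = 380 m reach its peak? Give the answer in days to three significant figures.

For the 1D instantaneous-source solution, setting ∂C/∂t = 0 at fixed x gives v²t² + 2Dt − x² = 0, so t = (√(D² + v²x²) − D)/v².
√(D² + v²x²) = √(0.465² + 0.0978² × 380²) = 37.17; v² = 0.00956484.
t = (37.17 − 0.465)/0.00956484 = 3840 days (vs. the pure-advection estimate x/v = 3890 d).

3840 days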